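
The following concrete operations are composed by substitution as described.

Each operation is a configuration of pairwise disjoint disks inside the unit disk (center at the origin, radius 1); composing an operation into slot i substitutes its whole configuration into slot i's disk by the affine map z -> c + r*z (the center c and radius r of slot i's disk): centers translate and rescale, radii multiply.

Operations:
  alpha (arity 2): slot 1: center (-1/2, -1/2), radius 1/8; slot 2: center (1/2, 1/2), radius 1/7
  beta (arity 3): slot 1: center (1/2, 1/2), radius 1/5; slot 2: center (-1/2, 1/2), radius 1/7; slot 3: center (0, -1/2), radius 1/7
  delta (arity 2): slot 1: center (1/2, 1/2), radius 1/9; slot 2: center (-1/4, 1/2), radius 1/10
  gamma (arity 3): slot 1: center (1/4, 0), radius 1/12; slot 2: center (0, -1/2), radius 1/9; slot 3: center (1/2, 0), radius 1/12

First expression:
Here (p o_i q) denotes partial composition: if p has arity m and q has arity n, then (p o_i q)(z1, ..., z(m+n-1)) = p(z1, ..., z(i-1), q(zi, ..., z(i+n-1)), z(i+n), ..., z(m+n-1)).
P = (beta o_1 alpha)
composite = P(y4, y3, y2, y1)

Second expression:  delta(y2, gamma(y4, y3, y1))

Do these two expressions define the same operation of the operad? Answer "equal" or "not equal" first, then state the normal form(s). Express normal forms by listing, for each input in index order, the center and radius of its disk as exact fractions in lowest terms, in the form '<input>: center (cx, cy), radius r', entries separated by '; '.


not equal; first: y1: center (0, -1/2), radius 1/7; y2: center (-1/2, 1/2), radius 1/7; y3: center (3/5, 3/5), radius 1/35; y4: center (2/5, 2/5), radius 1/40; second: y1: center (-1/5, 1/2), radius 1/120; y2: center (1/2, 1/2), radius 1/9; y3: center (-1/4, 9/20), radius 1/90; y4: center (-9/40, 1/2), radius 1/120

In normal form, the first expression is y1: center (0, -1/2), radius 1/7; y2: center (-1/2, 1/2), radius 1/7; y3: center (3/5, 3/5), radius 1/35; y4: center (2/5, 2/5), radius 1/40
In normal form, the second expression is y1: center (-1/5, 1/2), radius 1/120; y2: center (1/2, 1/2), radius 1/9; y3: center (-1/4, 9/20), radius 1/90; y4: center (-9/40, 1/2), radius 1/120
No match — not equal.


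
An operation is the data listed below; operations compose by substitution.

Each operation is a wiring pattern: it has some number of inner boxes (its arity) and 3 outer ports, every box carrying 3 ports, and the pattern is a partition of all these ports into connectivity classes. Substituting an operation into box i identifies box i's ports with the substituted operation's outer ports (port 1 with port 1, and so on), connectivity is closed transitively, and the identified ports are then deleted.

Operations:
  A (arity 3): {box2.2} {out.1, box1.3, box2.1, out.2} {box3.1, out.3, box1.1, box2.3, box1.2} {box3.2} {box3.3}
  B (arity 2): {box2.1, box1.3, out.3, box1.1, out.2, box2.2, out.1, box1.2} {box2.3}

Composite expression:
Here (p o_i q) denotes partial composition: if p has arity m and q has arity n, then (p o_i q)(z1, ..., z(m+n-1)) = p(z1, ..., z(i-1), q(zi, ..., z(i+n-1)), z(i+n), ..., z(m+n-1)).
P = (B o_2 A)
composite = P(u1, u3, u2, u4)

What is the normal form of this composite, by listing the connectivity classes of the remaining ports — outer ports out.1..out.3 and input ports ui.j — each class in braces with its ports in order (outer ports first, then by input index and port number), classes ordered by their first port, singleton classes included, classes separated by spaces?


After gluing at B, chains via deleted ports link the u-ports.
after A, the pattern on (u3, u2, u4) reads {out.1, out.2, u2.1, u3.3} {out.3, u2.3, u3.1, u3.2, u4.1} {u2.2} {u4.2} {u4.3} (out.j = its outer ports)
after B, the pattern on (u1, u3, u2, u4) reads {out.1, out.2, out.3, u1.1, u1.2, u1.3, u2.1, u3.3} {u2.2} {u2.3, u3.1, u3.2, u4.1} {u4.2} {u4.3} (out.j = its outer ports)

{out.1, out.2, out.3, u1.1, u1.2, u1.3, u2.1, u3.3} {u2.2} {u2.3, u3.1, u3.2, u4.1} {u4.2} {u4.3}


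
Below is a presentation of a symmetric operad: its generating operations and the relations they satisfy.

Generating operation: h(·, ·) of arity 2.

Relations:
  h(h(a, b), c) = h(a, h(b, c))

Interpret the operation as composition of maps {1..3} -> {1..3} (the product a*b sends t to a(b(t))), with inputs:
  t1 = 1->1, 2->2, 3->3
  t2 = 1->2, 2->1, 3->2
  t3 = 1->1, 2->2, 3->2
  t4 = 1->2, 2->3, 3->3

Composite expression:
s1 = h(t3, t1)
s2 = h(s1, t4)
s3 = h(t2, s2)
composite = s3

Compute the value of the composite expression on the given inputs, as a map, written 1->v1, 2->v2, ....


h(t3, t1) = 1->1, 2->2, 3->2
h(h(t3, t1), t4) = 1->2, 2->2, 3->2
h(t2, h(h(t3, t1), t4)) = 1->1, 2->1, 3->1

1->1, 2->1, 3->1


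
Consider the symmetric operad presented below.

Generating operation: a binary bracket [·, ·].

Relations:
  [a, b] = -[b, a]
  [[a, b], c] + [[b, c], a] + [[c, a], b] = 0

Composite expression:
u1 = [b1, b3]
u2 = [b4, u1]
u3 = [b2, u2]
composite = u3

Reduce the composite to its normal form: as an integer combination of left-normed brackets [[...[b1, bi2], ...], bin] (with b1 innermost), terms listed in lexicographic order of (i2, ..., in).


[[[b1, b3], b4], b2]


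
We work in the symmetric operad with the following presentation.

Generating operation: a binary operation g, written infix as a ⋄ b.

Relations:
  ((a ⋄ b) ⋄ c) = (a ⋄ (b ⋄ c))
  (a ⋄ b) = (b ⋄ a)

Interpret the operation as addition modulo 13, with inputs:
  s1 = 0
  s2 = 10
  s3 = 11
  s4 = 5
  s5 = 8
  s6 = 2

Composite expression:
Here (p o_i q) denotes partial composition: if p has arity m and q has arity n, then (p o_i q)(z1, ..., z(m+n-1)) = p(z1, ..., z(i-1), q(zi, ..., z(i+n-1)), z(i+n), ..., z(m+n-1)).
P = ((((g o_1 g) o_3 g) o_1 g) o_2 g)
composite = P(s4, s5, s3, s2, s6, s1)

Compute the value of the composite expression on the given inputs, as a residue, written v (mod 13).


10 (mod 13)

(s5 ⋄ s3) = 6
(s4 ⋄ (s5 ⋄ s3)) = 11
((s4 ⋄ (s5 ⋄ s3)) ⋄ s2) = 8
(s6 ⋄ s1) = 2
(((s4 ⋄ (s5 ⋄ s3)) ⋄ s2) ⋄ (s6 ⋄ s1)) = 10


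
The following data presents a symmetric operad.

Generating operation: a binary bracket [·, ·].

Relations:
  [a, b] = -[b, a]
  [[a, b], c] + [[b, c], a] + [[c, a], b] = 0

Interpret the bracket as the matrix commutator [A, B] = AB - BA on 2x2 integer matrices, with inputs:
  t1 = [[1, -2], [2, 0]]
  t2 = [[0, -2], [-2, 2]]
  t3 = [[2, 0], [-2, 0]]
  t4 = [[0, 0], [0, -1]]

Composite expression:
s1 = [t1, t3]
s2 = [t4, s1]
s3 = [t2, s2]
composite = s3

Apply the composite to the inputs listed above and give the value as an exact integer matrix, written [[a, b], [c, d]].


[t1, t3] = [[4, 4], [6, -4]]
[t4, [t1, t3]] = [[0, 4], [-6, 0]]
[t2, [t4, [t1, t3]]] = [[20, -8], [-12, -20]]

[[20, -8], [-12, -20]]


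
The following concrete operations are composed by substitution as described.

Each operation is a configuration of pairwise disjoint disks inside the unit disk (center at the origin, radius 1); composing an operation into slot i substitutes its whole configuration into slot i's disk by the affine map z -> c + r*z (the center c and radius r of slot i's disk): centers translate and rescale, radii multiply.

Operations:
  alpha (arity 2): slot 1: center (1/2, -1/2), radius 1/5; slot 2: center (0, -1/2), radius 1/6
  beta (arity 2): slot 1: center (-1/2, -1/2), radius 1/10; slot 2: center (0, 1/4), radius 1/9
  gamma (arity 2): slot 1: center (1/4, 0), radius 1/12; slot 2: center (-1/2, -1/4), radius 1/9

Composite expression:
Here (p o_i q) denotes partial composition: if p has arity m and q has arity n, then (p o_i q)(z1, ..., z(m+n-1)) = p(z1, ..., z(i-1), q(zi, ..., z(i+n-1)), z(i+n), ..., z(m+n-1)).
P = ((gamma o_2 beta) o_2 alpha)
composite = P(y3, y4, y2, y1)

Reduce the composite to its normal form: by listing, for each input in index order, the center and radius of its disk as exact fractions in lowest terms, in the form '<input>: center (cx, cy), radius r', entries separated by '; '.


Nesting under gamma composes maps z -> c + r*z down each y-path.
y3 passes through 1 substitution, ending at center (1/4, 0), radius 1/12
y4 passes through 3 substitutions, ending at center (-11/20, -14/45), radius 1/450
y2 passes through 3 substitutions, ending at center (-5/9, -14/45), radius 1/540
y1 passes through 2 substitutions, ending at center (-1/2, -2/9), radius 1/81

y1: center (-1/2, -2/9), radius 1/81; y2: center (-5/9, -14/45), radius 1/540; y3: center (1/4, 0), radius 1/12; y4: center (-11/20, -14/45), radius 1/450


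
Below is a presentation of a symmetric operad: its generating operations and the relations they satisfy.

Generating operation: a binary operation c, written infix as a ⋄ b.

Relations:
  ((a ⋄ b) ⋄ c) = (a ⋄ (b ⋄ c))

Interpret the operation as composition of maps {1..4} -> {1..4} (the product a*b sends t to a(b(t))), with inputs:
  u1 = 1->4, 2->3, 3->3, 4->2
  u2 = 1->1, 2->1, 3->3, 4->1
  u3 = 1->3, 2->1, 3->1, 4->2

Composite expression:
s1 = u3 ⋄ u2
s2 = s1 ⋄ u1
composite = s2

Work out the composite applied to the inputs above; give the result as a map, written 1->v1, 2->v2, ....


(u3 ⋄ u2) = 1->3, 2->3, 3->1, 4->3
((u3 ⋄ u2) ⋄ u1) = 1->3, 2->1, 3->1, 4->3

1->3, 2->1, 3->1, 4->3


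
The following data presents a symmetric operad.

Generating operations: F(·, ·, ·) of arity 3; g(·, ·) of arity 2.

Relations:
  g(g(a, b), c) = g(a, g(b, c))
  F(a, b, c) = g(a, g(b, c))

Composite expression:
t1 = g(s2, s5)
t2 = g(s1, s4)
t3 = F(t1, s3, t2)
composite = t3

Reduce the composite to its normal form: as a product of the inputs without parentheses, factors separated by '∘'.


s2 ∘ s5 ∘ s3 ∘ s1 ∘ s4

Under associativity of F, the answer is the s's in reading order.
g(s2, s5) spells out as s2 ∘ s5
g(s1, s4) spells out as s1 ∘ s4
F(g(s2, s5), s3, g(s1, s4)) spells out as s2 ∘ s5 ∘ s3 ∘ s1 ∘ s4


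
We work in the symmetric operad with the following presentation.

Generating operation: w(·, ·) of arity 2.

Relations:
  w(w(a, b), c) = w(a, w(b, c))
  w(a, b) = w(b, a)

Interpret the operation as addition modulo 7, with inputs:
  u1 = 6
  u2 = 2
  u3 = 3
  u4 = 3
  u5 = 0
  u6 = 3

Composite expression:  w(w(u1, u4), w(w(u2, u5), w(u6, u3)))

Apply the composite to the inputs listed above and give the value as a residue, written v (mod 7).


3 (mod 7)

w(u1, u4) = 2
w(u2, u5) = 2
w(u6, u3) = 6
w(w(u2, u5), w(u6, u3)) = 1
w(w(u1, u4), w(w(u2, u5), w(u6, u3))) = 3


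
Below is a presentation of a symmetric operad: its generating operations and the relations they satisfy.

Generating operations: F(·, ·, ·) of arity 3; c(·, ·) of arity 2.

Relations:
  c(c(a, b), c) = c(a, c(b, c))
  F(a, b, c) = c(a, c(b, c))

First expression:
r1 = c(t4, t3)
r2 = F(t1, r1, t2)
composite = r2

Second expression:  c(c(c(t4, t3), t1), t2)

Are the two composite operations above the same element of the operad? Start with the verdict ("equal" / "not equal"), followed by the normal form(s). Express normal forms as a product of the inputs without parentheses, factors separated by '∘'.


not equal; the first gives t1 ∘ t4 ∘ t3 ∘ t2 and the second t4 ∘ t3 ∘ t1 ∘ t2


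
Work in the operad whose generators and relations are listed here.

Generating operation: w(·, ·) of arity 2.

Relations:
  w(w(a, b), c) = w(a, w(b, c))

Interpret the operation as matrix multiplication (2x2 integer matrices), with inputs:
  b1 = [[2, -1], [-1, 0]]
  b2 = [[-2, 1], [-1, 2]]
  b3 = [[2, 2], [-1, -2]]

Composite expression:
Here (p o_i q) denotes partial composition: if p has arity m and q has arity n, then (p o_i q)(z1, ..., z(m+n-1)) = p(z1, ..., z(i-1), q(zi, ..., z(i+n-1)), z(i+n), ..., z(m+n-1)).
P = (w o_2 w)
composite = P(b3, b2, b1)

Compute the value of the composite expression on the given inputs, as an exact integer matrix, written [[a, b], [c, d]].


w(b2, b1) = [[-5, 2], [-4, 1]]
w(b3, w(b2, b1)) = [[-18, 6], [13, -4]]

[[-18, 6], [13, -4]]


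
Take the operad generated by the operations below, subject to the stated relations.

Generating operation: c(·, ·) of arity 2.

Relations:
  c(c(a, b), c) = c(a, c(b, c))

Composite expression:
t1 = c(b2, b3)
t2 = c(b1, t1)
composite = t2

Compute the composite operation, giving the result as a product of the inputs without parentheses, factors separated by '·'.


b1 · b2 · b3

Key point: c is associative — brackets drop, the b-order remains.
c(b2, b3) flattens to b2 · b3
c(b1, c(b2, b3)) flattens to b1 · b2 · b3


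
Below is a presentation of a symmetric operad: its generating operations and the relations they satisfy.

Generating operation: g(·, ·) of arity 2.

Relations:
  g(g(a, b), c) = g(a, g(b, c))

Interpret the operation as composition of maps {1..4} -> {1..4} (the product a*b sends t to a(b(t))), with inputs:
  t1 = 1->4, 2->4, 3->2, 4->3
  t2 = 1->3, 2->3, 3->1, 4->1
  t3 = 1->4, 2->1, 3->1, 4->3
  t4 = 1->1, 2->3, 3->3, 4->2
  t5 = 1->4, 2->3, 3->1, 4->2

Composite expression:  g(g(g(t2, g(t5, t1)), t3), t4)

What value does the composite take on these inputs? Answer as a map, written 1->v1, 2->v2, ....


1->3, 2->3, 3->3, 4->3

g(t5, t1) = 1->2, 2->2, 3->3, 4->1
g(t2, g(t5, t1)) = 1->3, 2->3, 3->1, 4->3
g(g(t2, g(t5, t1)), t3) = 1->3, 2->3, 3->3, 4->1
g(g(g(t2, g(t5, t1)), t3), t4) = 1->3, 2->3, 3->3, 4->3


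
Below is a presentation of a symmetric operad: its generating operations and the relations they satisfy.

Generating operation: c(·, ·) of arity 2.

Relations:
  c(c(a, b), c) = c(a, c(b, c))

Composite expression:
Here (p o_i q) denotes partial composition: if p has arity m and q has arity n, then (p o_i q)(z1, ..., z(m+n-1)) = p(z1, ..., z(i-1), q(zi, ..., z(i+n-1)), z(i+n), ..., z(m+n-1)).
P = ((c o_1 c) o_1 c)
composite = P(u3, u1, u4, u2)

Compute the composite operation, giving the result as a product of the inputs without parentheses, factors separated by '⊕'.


u3 ⊕ u1 ⊕ u4 ⊕ u2

All parenthesizations of c agree; list the u-inputs left to right.
c(u3, u1) linearizes to u3 ⊕ u1
c(c(u3, u1), u4) linearizes to u3 ⊕ u1 ⊕ u4
c(c(c(u3, u1), u4), u2) linearizes to u3 ⊕ u1 ⊕ u4 ⊕ u2


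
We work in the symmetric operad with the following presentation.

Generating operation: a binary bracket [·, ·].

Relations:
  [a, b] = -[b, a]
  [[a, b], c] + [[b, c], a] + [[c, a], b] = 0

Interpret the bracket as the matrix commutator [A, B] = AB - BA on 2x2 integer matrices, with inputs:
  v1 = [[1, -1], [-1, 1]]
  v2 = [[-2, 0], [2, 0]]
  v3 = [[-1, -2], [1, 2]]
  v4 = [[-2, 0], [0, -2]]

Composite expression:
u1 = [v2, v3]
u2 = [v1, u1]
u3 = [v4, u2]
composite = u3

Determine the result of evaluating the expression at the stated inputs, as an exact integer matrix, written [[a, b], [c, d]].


[[0, 0], [0, 0]]

[v2, v3] = [[4, 4], [-4, -4]]
[v1, [v2, v3]] = [[8, 8], [-8, -8]]
[v4, [v1, [v2, v3]]] = [[0, 0], [0, 0]]


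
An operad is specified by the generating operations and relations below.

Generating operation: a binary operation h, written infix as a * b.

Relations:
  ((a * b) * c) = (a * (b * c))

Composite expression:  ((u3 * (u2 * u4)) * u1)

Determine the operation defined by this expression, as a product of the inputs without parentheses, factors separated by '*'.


u3 * u2 * u4 * u1


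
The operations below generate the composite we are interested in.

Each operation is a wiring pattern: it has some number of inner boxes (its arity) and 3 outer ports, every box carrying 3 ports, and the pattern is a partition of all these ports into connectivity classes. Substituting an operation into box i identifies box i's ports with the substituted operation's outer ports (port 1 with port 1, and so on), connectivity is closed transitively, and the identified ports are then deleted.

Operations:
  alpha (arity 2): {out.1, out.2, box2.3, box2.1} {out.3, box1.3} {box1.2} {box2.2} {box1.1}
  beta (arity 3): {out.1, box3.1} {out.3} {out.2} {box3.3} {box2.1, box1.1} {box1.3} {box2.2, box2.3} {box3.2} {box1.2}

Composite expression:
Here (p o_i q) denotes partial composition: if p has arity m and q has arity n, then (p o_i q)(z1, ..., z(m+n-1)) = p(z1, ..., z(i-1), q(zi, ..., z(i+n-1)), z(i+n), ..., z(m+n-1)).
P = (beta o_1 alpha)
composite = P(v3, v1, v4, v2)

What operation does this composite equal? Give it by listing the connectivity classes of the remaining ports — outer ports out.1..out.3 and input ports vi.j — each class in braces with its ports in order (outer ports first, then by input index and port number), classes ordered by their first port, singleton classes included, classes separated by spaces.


Reachability decides: close wires over beta-identified ports.
the subtree at alpha composes to {out.1, out.2, v1.1, v1.3} {out.3, v3.3} {v1.2} {v3.1} {v3.2} on (v3, v1); out.j = own outer ports
the subtree at beta composes to {out.1, v2.1} {out.2} {out.3} {v1.1, v1.3, v4.1} {v1.2} {v2.2} {v2.3} {v3.1} {v3.2} {v3.3} {v4.2, v4.3} on (v3, v1, v4, v2); out.j = own outer ports

{out.1, v2.1} {out.2} {out.3} {v1.1, v1.3, v4.1} {v1.2} {v2.2} {v2.3} {v3.1} {v3.2} {v3.3} {v4.2, v4.3}


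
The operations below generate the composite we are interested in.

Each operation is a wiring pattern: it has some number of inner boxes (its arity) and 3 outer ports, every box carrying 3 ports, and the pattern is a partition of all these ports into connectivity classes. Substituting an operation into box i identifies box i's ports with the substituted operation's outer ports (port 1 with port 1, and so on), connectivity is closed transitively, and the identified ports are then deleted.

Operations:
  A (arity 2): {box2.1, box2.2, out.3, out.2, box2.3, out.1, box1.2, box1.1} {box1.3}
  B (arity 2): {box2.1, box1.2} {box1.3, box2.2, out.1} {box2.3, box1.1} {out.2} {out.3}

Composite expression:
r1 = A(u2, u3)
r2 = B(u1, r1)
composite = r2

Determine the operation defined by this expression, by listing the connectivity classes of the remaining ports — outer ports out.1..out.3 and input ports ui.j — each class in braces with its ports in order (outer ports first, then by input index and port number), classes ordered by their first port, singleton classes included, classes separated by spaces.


{out.1, u1.1, u1.2, u1.3, u2.1, u2.2, u3.1, u3.2, u3.3} {out.2} {out.3} {u2.3}

Connectivity passes through glued B-boundaries; trace each wire chain.
after A, the pattern on (u2, u3) reads {out.1, out.2, out.3, u2.1, u2.2, u3.1, u3.2, u3.3} {u2.3} (out.j = its outer ports)
after B, the pattern on (u1, u2, u3) reads {out.1, u1.1, u1.2, u1.3, u2.1, u2.2, u3.1, u3.2, u3.3} {out.2} {out.3} {u2.3} (out.j = its outer ports)


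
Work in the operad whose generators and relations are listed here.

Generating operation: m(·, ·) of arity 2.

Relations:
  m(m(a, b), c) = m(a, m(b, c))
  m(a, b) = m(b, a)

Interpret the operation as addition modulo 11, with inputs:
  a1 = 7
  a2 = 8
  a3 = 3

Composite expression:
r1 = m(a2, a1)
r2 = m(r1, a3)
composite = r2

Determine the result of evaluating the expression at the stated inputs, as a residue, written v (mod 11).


7 (mod 11)

m(a2, a1) = 4
m(m(a2, a1), a3) = 7


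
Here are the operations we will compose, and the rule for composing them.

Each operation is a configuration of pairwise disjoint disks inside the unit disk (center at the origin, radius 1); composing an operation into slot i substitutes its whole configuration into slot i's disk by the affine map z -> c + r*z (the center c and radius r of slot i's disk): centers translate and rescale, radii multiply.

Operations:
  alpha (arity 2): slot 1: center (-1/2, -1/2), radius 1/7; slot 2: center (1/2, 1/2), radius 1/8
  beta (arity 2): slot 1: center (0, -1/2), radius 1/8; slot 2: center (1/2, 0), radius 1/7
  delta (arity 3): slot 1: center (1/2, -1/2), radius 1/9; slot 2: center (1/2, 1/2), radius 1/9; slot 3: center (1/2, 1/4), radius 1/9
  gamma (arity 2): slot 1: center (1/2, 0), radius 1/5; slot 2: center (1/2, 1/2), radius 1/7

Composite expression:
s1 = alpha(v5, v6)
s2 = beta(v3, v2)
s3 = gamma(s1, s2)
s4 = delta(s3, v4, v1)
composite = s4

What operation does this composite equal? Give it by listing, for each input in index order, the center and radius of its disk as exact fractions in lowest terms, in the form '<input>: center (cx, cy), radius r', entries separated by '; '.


v1: center (1/2, 1/4), radius 1/9; v2: center (71/126, -4/9), radius 1/441; v3: center (5/9, -19/42), radius 1/504; v4: center (1/2, 1/2), radius 1/9; v5: center (49/90, -23/45), radius 1/315; v6: center (17/30, -22/45), radius 1/360

Below delta, radii multiply path by path; the v-disk centers shift.
tracing v5 down its 3-map path: center (49/90, -23/45), radius 1/315
tracing v6 down its 3-map path: center (17/30, -22/45), radius 1/360
tracing v3 down its 3-map path: center (5/9, -19/42), radius 1/504
tracing v2 down its 3-map path: center (71/126, -4/9), radius 1/441
tracing v4 down its 1-map path: center (1/2, 1/2), radius 1/9
tracing v1 down its 1-map path: center (1/2, 1/4), radius 1/9


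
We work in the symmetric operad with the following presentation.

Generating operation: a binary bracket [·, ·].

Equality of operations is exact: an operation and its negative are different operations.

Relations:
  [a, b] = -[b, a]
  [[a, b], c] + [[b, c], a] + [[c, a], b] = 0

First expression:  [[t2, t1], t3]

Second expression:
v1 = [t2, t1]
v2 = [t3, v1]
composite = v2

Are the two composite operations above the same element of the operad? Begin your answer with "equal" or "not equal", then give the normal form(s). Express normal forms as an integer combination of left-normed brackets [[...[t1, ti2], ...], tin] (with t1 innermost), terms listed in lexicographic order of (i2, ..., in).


not equal — first -[[t1, t2], t3], second [[t1, t2], t3]

Reducing the first expression gives -[[t1, t2], t3]
Reducing the second expression gives [[t1, t2], t3]
The forms do not match — not equal.


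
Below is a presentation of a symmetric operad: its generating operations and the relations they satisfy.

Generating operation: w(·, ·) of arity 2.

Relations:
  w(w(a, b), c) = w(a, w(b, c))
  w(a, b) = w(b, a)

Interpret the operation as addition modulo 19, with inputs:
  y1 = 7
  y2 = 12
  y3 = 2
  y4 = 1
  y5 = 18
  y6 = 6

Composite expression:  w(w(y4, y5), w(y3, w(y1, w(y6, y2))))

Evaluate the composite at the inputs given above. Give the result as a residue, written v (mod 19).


w(y4, y5) = 0
w(y6, y2) = 18
w(y1, w(y6, y2)) = 6
w(y3, w(y1, w(y6, y2))) = 8
w(w(y4, y5), w(y3, w(y1, w(y6, y2)))) = 8

8 (mod 19)


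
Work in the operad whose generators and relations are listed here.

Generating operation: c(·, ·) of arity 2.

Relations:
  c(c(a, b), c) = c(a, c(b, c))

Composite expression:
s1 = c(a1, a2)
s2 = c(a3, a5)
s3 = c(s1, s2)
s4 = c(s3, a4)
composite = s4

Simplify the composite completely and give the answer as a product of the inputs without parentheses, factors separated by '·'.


Associativity of c dissolves the nesting; only the a-input order survives.
c(a1, a2) unparenthesizes to a1 · a2
c(a3, a5) unparenthesizes to a3 · a5
c(c(a1, a2), c(a3, a5)) unparenthesizes to a1 · a2 · a3 · a5
c(c(c(a1, a2), c(a3, a5)), a4) unparenthesizes to a1 · a2 · a3 · a5 · a4

a1 · a2 · a3 · a5 · a4


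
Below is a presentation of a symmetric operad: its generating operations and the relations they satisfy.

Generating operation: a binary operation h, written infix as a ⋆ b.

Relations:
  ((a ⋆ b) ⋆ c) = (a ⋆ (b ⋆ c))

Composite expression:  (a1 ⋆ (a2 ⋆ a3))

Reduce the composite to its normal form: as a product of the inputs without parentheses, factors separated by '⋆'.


a1 ⋆ a2 ⋆ a3

Key point: h is associative — brackets drop, the a-order remains.
(a2 ⋆ a3) unparenthesizes to a2 ⋆ a3
(a1 ⋆ (a2 ⋆ a3)) unparenthesizes to a1 ⋆ a2 ⋆ a3


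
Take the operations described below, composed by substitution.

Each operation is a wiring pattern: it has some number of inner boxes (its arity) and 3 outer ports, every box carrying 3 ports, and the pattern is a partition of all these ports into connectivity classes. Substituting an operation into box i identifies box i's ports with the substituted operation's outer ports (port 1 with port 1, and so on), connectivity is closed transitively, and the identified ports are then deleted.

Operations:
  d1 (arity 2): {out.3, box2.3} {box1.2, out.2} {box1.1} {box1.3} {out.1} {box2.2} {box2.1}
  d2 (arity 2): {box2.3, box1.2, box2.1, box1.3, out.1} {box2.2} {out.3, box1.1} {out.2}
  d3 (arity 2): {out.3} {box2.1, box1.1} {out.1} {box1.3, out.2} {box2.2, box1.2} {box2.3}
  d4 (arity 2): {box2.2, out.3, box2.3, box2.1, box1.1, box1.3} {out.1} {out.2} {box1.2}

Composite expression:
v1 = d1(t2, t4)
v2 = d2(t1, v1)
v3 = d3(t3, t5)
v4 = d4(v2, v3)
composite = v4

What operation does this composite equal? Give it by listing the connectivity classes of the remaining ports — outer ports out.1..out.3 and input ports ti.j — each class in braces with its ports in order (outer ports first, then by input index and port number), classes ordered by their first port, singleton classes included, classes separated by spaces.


{out.1} {out.2} {out.3, t1.1, t1.2, t1.3, t3.3, t4.3} {t2.1} {t2.2} {t2.3} {t3.1, t5.1} {t3.2, t5.2} {t4.1} {t4.2} {t5.3}

After gluing at d4, chains via deleted ports link the t-ports.
the subtree at d1 composes to {out.1} {out.2, t2.2} {out.3, t4.3} {t2.1} {t2.3} {t4.1} {t4.2} on (t2, t4); out.j = own outer ports
the subtree at d2 composes to {out.1, t1.2, t1.3, t4.3} {out.2} {out.3, t1.1} {t2.1} {t2.2} {t2.3} {t4.1} {t4.2} on (t1, t2, t4); out.j = own outer ports
the subtree at d3 composes to {out.1} {out.2, t3.3} {out.3} {t3.1, t5.1} {t3.2, t5.2} {t5.3} on (t3, t5); out.j = own outer ports
the subtree at d4 composes to {out.1} {out.2} {out.3, t1.1, t1.2, t1.3, t3.3, t4.3} {t2.1} {t2.2} {t2.3} {t3.1, t5.1} {t3.2, t5.2} {t4.1} {t4.2} {t5.3} on (t1, t2, t4, t3, t5); out.j = own outer ports


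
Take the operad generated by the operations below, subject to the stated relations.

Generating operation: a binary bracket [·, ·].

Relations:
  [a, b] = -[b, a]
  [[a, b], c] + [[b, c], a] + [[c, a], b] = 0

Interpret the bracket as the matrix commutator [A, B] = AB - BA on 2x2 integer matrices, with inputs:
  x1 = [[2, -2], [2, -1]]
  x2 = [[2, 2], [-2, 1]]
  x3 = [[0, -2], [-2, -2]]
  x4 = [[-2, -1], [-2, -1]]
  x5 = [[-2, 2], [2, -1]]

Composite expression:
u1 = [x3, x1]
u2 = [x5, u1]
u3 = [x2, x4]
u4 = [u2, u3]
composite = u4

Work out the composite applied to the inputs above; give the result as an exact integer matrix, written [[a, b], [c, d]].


[x3, x1] = [[-8, 2], [-10, 8]]
[x5, [x3, x1]] = [[-24, 30], [-42, 24]]
[x2, x4] = [[-6, 1], [4, 6]]
[[x5, [x3, x1]], [x2, x4]] = [[162, 312], [696, -162]]

[[162, 312], [696, -162]]


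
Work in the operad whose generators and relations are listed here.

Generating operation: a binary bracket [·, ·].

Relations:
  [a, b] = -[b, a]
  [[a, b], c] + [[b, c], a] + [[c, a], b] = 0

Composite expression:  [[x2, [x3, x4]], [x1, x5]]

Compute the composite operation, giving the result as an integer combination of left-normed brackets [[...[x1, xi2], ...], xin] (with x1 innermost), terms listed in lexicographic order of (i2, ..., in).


-[[[[x1, x5], x2], x3], x4] + [[[[x1, x5], x2], x4], x3] + [[[[x1, x5], x3], x4], x2] - [[[[x1, x5], x4], x3], x2]

Skip Jacobi rewriting: expand, keep x1-initial words, read off terms.
Composite bracket: [[x2, [x3, x4]], [x1, x5]]
Each bracket splits as ab - ba, giving 16 signed words (2^4 = 16).
Collect the words opening with x1:
  the word x1x5x2x3x4 carries sign -1 and contributes -[[[[x1, x5], x2], x3], x4]
  the word x1x5x2x4x3 carries sign +1 and contributes +[[[[x1, x5], x2], x4], x3]
  the word x1x5x3x4x2 carries sign +1 and contributes +[[[[x1, x5], x3], x4], x2]
  the word x1x5x4x3x2 carries sign -1 and contributes -[[[[x1, x5], x4], x3], x2]


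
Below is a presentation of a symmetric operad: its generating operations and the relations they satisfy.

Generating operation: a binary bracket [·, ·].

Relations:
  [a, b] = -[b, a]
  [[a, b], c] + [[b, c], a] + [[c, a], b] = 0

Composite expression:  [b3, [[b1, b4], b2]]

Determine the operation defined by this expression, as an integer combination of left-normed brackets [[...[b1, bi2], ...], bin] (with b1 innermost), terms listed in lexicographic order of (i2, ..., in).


-[[[b1, b4], b2], b3]

In the tensor algebra, words opening b1 carry the b1-anchored form.
Composite bracket: [b3, [[b1, b4], b2]]
Under [a, b] = ab - ba we get 8 signed associative words (2^3 = 8).
Coefficients come from the b1-initial words:
  the word b1b4b2b3 carries sign -1 and contributes -[[[b1, b4], b2], b3]


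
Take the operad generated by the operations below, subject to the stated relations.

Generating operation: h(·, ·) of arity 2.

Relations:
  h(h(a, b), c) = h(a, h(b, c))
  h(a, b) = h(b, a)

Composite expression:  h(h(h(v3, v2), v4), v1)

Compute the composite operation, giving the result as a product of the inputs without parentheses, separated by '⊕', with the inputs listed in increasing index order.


v1 ⊕ v2 ⊕ v3 ⊕ v4


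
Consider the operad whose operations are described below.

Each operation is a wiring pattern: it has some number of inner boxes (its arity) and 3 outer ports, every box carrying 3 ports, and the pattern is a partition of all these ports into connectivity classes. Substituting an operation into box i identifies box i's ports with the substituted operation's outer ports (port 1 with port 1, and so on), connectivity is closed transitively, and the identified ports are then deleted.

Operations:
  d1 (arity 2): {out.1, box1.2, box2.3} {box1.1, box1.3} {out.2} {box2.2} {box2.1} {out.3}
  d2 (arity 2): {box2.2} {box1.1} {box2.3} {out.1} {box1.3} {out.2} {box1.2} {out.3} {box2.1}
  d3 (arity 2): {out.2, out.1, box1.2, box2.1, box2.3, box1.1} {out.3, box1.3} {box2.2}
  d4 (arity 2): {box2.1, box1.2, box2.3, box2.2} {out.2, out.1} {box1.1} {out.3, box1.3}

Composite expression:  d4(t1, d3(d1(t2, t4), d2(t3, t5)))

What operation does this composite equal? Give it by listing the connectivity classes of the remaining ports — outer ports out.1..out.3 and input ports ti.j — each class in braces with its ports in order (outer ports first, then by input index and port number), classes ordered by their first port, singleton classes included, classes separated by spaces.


Substituting into d4 glues patterns; closure does the rest.
through d1, on inputs (t2, t4): {out.1, t2.2, t4.3} {out.2} {out.3} {t2.1, t2.3} {t4.1} {t4.2} (out.j = stage outer ports)
through d2, on inputs (t3, t5): {out.1} {out.2} {out.3} {t3.1} {t3.2} {t3.3} {t5.1} {t5.2} {t5.3} (out.j = stage outer ports)
through d3, on inputs (t2, t4, t3, t5): {out.1, out.2, t2.2, t4.3} {out.3} {t2.1, t2.3} {t3.1} {t3.2} {t3.3} {t4.1} {t4.2} {t5.1} {t5.2} {t5.3} (out.j = stage outer ports)
through d4, on inputs (t1, t2, t4, t3, t5): {out.1, out.2} {out.3, t1.3} {t1.1} {t1.2, t2.2, t4.3} {t2.1, t2.3} {t3.1} {t3.2} {t3.3} {t4.1} {t4.2} {t5.1} {t5.2} {t5.3} (out.j = stage outer ports)

{out.1, out.2} {out.3, t1.3} {t1.1} {t1.2, t2.2, t4.3} {t2.1, t2.3} {t3.1} {t3.2} {t3.3} {t4.1} {t4.2} {t5.1} {t5.2} {t5.3}


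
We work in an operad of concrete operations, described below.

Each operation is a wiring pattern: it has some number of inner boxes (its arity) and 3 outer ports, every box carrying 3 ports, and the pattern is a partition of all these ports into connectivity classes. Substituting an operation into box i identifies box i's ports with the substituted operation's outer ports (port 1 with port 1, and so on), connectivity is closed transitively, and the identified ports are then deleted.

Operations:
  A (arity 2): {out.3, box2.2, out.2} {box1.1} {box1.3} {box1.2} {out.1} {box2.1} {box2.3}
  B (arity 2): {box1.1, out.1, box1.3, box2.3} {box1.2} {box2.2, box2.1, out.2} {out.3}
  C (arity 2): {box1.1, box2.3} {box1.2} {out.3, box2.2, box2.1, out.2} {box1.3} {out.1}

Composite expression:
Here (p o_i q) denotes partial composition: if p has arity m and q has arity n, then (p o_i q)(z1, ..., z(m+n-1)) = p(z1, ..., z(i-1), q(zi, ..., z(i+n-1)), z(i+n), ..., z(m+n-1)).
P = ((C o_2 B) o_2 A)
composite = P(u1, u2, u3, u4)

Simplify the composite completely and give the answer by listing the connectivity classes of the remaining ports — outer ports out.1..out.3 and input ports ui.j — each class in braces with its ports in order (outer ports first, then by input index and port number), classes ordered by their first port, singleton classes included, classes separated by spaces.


{out.1} {out.2, out.3, u3.2, u4.1, u4.2, u4.3} {u1.1} {u1.2} {u1.3} {u2.1} {u2.2} {u2.3} {u3.1} {u3.3}

After gluing at C, chains via deleted ports link the u-ports.
the subtree at A composes to {out.1} {out.2, out.3, u3.2} {u2.1} {u2.2} {u2.3} {u3.1} {u3.3} on (u2, u3); out.j = own outer ports
the subtree at B composes to {out.1, u3.2, u4.3} {out.2, u4.1, u4.2} {out.3} {u2.1} {u2.2} {u2.3} {u3.1} {u3.3} on (u2, u3, u4); out.j = own outer ports
the subtree at C composes to {out.1} {out.2, out.3, u3.2, u4.1, u4.2, u4.3} {u1.1} {u1.2} {u1.3} {u2.1} {u2.2} {u2.3} {u3.1} {u3.3} on (u1, u2, u3, u4); out.j = own outer ports


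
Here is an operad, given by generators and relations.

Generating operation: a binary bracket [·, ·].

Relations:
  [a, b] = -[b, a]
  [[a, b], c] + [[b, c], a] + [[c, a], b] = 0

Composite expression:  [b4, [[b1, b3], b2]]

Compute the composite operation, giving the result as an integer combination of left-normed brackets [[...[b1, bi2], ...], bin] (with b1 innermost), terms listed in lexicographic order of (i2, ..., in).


-[[[b1, b3], b2], b4]

Expand each bracket as ab - ba; the b1-initial words give the coefficients.
Composite bracket: [b4, [[b1, b3], b2]]
Each bracket splits as ab - ba, giving 8 signed words (2^3 = 8).
Collect the words opening with b1:
  from b1b3b2b4, sign -1: term -[[[b1, b3], b2], b4]


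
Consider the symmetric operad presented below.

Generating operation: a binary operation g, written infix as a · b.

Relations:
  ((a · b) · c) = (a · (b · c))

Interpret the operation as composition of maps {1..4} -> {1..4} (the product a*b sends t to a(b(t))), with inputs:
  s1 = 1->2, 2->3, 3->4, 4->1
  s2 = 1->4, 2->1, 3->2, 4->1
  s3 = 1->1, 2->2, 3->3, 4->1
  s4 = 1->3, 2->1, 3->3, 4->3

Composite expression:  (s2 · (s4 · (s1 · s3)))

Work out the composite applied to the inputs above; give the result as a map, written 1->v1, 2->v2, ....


1->4, 2->2, 3->2, 4->4

(s1 · s3) = 1->2, 2->3, 3->4, 4->2
(s4 · (s1 · s3)) = 1->1, 2->3, 3->3, 4->1
(s2 · (s4 · (s1 · s3))) = 1->4, 2->2, 3->2, 4->4


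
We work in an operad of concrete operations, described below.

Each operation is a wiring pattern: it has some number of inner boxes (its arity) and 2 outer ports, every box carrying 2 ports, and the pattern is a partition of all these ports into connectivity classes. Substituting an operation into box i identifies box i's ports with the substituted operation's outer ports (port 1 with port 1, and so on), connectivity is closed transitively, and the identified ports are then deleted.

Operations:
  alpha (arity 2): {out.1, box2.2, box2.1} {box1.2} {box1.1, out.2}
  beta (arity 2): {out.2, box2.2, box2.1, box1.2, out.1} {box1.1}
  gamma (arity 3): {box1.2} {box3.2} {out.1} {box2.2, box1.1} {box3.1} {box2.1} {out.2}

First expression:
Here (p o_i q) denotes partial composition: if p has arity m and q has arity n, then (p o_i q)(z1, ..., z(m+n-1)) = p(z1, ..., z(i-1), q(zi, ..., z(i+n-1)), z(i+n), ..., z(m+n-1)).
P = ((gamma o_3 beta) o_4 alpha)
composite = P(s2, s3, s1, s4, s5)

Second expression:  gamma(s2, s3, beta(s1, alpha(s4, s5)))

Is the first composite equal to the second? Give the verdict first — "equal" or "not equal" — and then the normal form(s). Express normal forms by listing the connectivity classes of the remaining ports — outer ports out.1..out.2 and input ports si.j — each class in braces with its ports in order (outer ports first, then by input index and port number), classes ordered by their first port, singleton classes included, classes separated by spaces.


Reducing the first expression gives {out.1} {out.2} {s1.1} {s1.2, s4.1, s5.1, s5.2} {s2.1, s3.2} {s2.2} {s3.1} {s4.2}
Reducing the second expression gives {out.1} {out.2} {s1.1} {s1.2, s4.1, s5.1, s5.2} {s2.1, s3.2} {s2.2} {s3.1} {s4.2}
Both agree, so they are equal.

equal; the common form is {out.1} {out.2} {s1.1} {s1.2, s4.1, s5.1, s5.2} {s2.1, s3.2} {s2.2} {s3.1} {s4.2}


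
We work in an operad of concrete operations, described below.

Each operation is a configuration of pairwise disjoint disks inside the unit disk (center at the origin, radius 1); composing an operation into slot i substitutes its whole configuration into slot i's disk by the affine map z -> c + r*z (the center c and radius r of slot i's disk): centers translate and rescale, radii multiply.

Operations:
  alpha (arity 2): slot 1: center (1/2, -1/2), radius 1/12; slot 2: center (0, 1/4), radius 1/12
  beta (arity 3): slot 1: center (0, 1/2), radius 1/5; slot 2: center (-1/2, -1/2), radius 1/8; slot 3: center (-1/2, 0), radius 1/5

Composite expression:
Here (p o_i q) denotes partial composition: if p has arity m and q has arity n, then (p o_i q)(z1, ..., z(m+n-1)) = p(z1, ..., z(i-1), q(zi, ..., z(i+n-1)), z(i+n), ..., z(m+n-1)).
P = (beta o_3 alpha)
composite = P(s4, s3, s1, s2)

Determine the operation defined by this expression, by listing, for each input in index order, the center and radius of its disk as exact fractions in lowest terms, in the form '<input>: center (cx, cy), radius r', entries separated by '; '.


s1: center (-2/5, -1/10), radius 1/60; s2: center (-1/2, 1/20), radius 1/60; s3: center (-1/2, -1/2), radius 1/8; s4: center (0, 1/2), radius 1/5


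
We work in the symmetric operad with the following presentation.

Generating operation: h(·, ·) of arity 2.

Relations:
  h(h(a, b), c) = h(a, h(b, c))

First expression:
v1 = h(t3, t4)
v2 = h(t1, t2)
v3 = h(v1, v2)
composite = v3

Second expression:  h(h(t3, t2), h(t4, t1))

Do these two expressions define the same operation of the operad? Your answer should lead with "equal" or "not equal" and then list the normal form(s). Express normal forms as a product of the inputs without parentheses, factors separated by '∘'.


not equal: they reduce to t3 ∘ t4 ∘ t1 ∘ t2 and t3 ∘ t2 ∘ t4 ∘ t1

Normal form of the first expression: t3 ∘ t4 ∘ t1 ∘ t2
Normal form of the second expression: t3 ∘ t2 ∘ t4 ∘ t1
Different reductions; not equal.


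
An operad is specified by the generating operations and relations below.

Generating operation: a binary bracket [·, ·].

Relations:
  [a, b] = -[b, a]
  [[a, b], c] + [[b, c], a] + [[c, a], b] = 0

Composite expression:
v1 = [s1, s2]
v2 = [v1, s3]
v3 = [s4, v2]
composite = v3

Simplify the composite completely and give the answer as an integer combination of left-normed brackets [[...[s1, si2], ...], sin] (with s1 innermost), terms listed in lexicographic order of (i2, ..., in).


-[[[s1, s2], s3], s4]

Expand each bracket as ab - ba; the s1-initial words give the coefficients.
Composite bracket: [s4, [[s1, s2], s3]]
Applying ab - ba throughout gives 8 signed words (2^3 = 8).
Keep just the words that open with s1:
  from s1s2s3s4, sign -1: term -[[[s1, s2], s3], s4]


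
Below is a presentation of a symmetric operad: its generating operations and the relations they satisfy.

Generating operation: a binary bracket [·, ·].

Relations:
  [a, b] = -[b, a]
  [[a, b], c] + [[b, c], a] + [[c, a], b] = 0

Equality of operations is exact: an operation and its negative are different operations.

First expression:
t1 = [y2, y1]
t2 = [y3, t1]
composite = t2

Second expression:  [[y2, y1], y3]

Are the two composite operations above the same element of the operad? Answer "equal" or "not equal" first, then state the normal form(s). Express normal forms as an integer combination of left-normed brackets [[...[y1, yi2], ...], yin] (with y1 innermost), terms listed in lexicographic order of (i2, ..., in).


not equal; the first gives [[y1, y2], y3] and the second -[[y1, y2], y3]


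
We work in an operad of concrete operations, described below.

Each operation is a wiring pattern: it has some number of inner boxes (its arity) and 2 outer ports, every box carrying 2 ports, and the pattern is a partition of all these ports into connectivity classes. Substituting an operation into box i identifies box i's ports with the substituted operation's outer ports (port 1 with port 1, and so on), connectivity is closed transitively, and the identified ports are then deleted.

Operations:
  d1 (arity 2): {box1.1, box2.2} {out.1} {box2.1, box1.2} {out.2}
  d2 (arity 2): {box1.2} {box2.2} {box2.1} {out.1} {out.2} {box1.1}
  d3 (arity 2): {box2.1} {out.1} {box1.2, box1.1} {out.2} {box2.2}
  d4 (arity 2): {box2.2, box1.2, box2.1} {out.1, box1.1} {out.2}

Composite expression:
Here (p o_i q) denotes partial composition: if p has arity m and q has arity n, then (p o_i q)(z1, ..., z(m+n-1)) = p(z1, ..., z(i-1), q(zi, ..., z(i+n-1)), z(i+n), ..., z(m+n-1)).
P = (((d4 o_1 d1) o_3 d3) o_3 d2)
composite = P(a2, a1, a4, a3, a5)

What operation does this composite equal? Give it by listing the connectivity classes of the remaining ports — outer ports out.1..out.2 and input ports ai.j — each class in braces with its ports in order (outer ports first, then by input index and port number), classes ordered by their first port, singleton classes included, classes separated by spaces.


{out.1} {out.2} {a1.1, a2.2} {a1.2, a2.1} {a3.1} {a3.2} {a4.1} {a4.2} {a5.1} {a5.2}

After gluing at d4, chains via deleted ports link the a-ports.
stage d1: inputs (a2, a1), connectivity {out.1} {out.2} {a1.1, a2.2} {a1.2, a2.1}, out.j its boundary
stage d2: inputs (a4, a3), connectivity {out.1} {out.2} {a3.1} {a3.2} {a4.1} {a4.2}, out.j its boundary
stage d3: inputs (a4, a3, a5), connectivity {out.1} {out.2} {a3.1} {a3.2} {a4.1} {a4.2} {a5.1} {a5.2}, out.j its boundary
stage d4: inputs (a2, a1, a4, a3, a5), connectivity {out.1} {out.2} {a1.1, a2.2} {a1.2, a2.1} {a3.1} {a3.2} {a4.1} {a4.2} {a5.1} {a5.2}, out.j its boundary
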